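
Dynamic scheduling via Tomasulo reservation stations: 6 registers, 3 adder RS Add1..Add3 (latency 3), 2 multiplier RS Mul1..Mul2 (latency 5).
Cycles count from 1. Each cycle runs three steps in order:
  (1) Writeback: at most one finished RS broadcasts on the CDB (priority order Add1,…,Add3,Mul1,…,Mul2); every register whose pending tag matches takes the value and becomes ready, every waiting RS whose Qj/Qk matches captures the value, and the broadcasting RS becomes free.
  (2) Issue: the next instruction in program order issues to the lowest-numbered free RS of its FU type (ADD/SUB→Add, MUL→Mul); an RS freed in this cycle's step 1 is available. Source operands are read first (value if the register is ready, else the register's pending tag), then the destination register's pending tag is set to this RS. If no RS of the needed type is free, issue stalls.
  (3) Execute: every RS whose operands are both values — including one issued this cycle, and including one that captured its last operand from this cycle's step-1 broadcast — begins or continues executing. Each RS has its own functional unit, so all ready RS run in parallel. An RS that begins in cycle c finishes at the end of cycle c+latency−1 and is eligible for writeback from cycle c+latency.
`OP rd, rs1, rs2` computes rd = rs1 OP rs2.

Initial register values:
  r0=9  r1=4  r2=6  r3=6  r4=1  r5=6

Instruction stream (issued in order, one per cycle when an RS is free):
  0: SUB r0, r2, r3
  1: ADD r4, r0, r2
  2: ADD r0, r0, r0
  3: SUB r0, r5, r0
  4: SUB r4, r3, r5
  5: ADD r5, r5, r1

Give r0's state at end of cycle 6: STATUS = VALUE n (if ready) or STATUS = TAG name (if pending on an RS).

  c1: issue SUB r0<-Add1  regs: r0:Add1,r1:4,r2:6,r3:6,r4:1,r5:6
  c2: issue ADD r4<-Add2  regs: r0:Add1,r1:4,r2:6,r3:6,r4:Add2,r5:6
  c3: issue ADD r0<-Add3  regs: r0:Add3,r1:4,r2:6,r3:6,r4:Add2,r5:6
  c4: CDB Add1=0; issue SUB r0<-Add1  regs: r0:Add1,r1:4,r2:6,r3:6,r4:Add2,r5:6
  c5: stall  regs: r0:Add1,r1:4,r2:6,r3:6,r4:Add2,r5:6
  c6: stall  regs: r0:Add1,r1:4,r2:6,r3:6,r4:Add2,r5:6

STATUS = TAG Add1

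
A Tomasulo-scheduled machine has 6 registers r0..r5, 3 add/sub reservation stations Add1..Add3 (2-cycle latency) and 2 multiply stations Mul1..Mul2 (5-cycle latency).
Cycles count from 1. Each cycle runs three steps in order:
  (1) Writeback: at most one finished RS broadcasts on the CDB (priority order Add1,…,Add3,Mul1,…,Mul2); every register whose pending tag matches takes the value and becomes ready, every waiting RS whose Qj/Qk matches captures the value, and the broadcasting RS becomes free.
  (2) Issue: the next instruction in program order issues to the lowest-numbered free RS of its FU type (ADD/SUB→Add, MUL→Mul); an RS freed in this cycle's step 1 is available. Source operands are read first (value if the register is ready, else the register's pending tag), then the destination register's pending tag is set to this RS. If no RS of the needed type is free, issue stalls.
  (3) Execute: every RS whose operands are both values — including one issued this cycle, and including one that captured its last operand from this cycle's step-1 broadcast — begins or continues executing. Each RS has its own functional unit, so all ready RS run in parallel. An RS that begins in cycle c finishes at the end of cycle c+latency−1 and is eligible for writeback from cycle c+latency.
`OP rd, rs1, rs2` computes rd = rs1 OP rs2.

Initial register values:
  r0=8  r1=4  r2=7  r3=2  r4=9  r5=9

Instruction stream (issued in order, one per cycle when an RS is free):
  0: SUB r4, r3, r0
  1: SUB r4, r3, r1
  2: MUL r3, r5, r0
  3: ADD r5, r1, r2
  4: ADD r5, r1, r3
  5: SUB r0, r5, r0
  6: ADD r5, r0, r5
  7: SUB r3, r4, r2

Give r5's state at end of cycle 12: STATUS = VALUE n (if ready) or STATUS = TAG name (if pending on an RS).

  c1: issue SUB r4<-Add1  regs: r0:8,r1:4,r2:7,r3:2,r4:Add1,r5:9
  c2: issue SUB r4<-Add2  regs: r0:8,r1:4,r2:7,r3:2,r4:Add2,r5:9
  c3: CDB Add1=-6; issue MUL r3<-Mul1  regs: r0:8,r1:4,r2:7,r3:Mul1,r4:Add2,r5:9
  c4: CDB Add2=-2; issue ADD r5<-Add1  regs: r0:8,r1:4,r2:7,r3:Mul1,r4:-2,r5:Add1
  c5: issue ADD r5<-Add2  regs: r0:8,r1:4,r2:7,r3:Mul1,r4:-2,r5:Add2
  c6: CDB Add1=11; issue SUB r0<-Add1  regs: r0:Add1,r1:4,r2:7,r3:Mul1,r4:-2,r5:Add2
  c7: issue ADD r5<-Add3  regs: r0:Add1,r1:4,r2:7,r3:Mul1,r4:-2,r5:Add3
  c8: CDB Mul1=72; stall  regs: r0:Add1,r1:4,r2:7,r3:72,r4:-2,r5:Add3
  c9: stall  regs: r0:Add1,r1:4,r2:7,r3:72,r4:-2,r5:Add3
  c10: CDB Add2=76; issue SUB r3<-Add2  regs: r0:Add1,r1:4,r2:7,r3:Add2,r4:-2,r5:Add3
  c11: -  regs: r0:Add1,r1:4,r2:7,r3:Add2,r4:-2,r5:Add3
  c12: CDB Add1=68  regs: r0:68,r1:4,r2:7,r3:Add2,r4:-2,r5:Add3

STATUS = TAG Add3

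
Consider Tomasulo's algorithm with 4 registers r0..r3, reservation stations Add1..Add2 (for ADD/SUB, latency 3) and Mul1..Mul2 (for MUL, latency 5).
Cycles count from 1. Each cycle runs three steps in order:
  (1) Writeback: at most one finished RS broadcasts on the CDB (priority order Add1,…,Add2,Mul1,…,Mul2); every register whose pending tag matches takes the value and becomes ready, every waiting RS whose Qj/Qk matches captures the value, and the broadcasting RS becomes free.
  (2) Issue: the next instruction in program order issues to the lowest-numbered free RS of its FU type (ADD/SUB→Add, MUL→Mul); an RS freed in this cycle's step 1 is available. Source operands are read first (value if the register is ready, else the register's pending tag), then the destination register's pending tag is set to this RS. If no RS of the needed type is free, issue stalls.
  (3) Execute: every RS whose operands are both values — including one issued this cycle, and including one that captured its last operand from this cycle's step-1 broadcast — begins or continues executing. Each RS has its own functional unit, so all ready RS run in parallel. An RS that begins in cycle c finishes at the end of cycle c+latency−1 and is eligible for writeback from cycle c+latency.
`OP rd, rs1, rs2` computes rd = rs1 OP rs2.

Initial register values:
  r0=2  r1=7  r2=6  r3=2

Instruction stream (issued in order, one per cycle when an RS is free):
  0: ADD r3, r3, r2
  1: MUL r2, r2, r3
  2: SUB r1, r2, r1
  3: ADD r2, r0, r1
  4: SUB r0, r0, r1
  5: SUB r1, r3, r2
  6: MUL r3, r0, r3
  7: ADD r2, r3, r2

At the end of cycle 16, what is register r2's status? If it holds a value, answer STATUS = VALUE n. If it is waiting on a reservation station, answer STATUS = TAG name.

STATUS = VALUE 43

  c1: issue ADD r3<-Add1  regs: r0:2,r1:7,r2:6,r3:Add1
  c2: issue MUL r2<-Mul1  regs: r0:2,r1:7,r2:Mul1,r3:Add1
  c3: issue SUB r1<-Add2  regs: r0:2,r1:Add2,r2:Mul1,r3:Add1
  c4: CDB Add1=8; issue ADD r2<-Add1  regs: r0:2,r1:Add2,r2:Add1,r3:8
  c5: stall  regs: r0:2,r1:Add2,r2:Add1,r3:8
  c6: stall  regs: r0:2,r1:Add2,r2:Add1,r3:8
  c7: stall  regs: r0:2,r1:Add2,r2:Add1,r3:8
  c8: stall  regs: r0:2,r1:Add2,r2:Add1,r3:8
  c9: CDB Mul1=48; stall  regs: r0:2,r1:Add2,r2:Add1,r3:8
  c10: stall  regs: r0:2,r1:Add2,r2:Add1,r3:8
  c11: stall  regs: r0:2,r1:Add2,r2:Add1,r3:8
  c12: CDB Add2=41; issue SUB r0<-Add2  regs: r0:Add2,r1:41,r2:Add1,r3:8
  c13: stall  regs: r0:Add2,r1:41,r2:Add1,r3:8
  c14: stall  regs: r0:Add2,r1:41,r2:Add1,r3:8
  c15: CDB Add1=43; issue SUB r1<-Add1  regs: r0:Add2,r1:Add1,r2:43,r3:8
  c16: CDB Add2=-39; issue MUL r3<-Mul1  regs: r0:-39,r1:Add1,r2:43,r3:Mul1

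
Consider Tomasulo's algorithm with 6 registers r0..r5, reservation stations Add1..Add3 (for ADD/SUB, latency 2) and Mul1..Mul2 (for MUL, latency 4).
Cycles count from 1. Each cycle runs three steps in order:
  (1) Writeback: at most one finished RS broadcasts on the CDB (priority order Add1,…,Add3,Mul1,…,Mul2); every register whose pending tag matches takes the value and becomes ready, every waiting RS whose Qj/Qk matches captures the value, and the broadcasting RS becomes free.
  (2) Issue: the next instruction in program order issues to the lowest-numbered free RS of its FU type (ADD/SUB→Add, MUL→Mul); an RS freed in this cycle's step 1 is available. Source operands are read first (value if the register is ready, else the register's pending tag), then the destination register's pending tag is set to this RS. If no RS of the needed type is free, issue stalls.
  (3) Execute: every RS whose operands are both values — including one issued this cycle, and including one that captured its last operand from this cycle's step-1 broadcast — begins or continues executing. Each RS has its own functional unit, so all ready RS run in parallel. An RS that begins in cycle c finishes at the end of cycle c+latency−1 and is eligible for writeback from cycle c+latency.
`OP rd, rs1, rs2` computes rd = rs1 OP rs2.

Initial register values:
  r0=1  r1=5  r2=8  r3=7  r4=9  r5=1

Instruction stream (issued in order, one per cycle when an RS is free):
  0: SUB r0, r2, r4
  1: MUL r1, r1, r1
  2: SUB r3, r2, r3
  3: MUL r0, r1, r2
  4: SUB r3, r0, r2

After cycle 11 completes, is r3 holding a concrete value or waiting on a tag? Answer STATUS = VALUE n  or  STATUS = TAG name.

c1: issue SUB r0<-Add1 | r0:Add1,r1:5,r2:8,r3:7,r4:9,r5:1
c2: issue MUL r1<-Mul1 | r0:Add1,r1:Mul1,r2:8,r3:7,r4:9,r5:1
c3: CDB Add1=-1; issue SUB r3<-Add1 | r0:-1,r1:Mul1,r2:8,r3:Add1,r4:9,r5:1
c4: issue MUL r0<-Mul2 | r0:Mul2,r1:Mul1,r2:8,r3:Add1,r4:9,r5:1
c5: CDB Add1=1; issue SUB r3<-Add1 | r0:Mul2,r1:Mul1,r2:8,r3:Add1,r4:9,r5:1
c6: CDB Mul1=25 | r0:Mul2,r1:25,r2:8,r3:Add1,r4:9,r5:1
c7: - | r0:Mul2,r1:25,r2:8,r3:Add1,r4:9,r5:1
c8: - | r0:Mul2,r1:25,r2:8,r3:Add1,r4:9,r5:1
c9: - | r0:Mul2,r1:25,r2:8,r3:Add1,r4:9,r5:1
c10: CDB Mul2=200 | r0:200,r1:25,r2:8,r3:Add1,r4:9,r5:1
c11: - | r0:200,r1:25,r2:8,r3:Add1,r4:9,r5:1

STATUS = TAG Add1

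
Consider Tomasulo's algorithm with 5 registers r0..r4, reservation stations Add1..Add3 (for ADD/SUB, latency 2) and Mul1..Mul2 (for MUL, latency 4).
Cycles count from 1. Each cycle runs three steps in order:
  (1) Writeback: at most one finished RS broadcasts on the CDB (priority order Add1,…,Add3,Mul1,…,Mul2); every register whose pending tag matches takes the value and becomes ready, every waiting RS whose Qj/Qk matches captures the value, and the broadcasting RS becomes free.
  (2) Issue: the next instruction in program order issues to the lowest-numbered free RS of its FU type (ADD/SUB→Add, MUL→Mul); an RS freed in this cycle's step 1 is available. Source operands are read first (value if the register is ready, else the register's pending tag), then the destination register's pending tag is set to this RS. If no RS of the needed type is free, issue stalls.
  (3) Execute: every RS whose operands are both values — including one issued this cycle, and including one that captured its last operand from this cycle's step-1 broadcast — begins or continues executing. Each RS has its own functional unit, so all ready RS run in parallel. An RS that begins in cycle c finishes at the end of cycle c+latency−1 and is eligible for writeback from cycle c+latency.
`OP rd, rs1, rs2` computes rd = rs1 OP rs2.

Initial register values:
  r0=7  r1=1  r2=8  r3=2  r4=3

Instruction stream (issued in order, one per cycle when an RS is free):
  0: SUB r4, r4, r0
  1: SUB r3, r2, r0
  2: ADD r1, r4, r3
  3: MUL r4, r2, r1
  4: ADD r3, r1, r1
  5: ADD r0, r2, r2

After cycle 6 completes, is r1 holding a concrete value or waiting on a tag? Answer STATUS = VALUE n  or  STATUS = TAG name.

STATUS = VALUE -3

  c1: issue SUB r4<-Add1  regs: r0:7,r1:1,r2:8,r3:2,r4:Add1
  c2: issue SUB r3<-Add2  regs: r0:7,r1:1,r2:8,r3:Add2,r4:Add1
  c3: CDB Add1=-4; issue ADD r1<-Add1  regs: r0:7,r1:Add1,r2:8,r3:Add2,r4:-4
  c4: CDB Add2=1; issue MUL r4<-Mul1  regs: r0:7,r1:Add1,r2:8,r3:1,r4:Mul1
  c5: issue ADD r3<-Add2  regs: r0:7,r1:Add1,r2:8,r3:Add2,r4:Mul1
  c6: CDB Add1=-3; issue ADD r0<-Add1  regs: r0:Add1,r1:-3,r2:8,r3:Add2,r4:Mul1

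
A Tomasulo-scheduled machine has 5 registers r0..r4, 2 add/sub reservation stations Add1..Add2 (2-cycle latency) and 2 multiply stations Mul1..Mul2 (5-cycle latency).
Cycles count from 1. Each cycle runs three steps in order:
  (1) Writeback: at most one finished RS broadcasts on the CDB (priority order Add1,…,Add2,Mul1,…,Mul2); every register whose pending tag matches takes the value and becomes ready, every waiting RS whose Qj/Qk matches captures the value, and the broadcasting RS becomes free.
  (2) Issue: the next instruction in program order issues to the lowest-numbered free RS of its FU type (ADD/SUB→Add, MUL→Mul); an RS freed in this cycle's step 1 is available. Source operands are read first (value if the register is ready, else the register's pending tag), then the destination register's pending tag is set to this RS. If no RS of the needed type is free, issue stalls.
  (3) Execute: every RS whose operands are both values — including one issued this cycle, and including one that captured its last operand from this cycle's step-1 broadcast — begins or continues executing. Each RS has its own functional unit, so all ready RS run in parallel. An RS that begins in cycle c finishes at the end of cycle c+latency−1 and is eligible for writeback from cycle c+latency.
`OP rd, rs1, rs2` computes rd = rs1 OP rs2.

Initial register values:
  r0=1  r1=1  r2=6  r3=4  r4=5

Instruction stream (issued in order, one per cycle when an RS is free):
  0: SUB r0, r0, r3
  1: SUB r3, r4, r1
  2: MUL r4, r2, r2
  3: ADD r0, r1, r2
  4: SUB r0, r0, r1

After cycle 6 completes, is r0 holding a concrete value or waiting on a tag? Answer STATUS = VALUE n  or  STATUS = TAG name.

STATUS = TAG Add2

cycle 1: issue SUB r0<-Add1 // r0:Add1,r1:1,r2:6,r3:4,r4:5
cycle 2: issue SUB r3<-Add2 // r0:Add1,r1:1,r2:6,r3:Add2,r4:5
cycle 3: CDB Add1=-3; issue MUL r4<-Mul1 // r0:-3,r1:1,r2:6,r3:Add2,r4:Mul1
cycle 4: CDB Add2=4; issue ADD r0<-Add1 // r0:Add1,r1:1,r2:6,r3:4,r4:Mul1
cycle 5: issue SUB r0<-Add2 // r0:Add2,r1:1,r2:6,r3:4,r4:Mul1
cycle 6: CDB Add1=7 // r0:Add2,r1:1,r2:6,r3:4,r4:Mul1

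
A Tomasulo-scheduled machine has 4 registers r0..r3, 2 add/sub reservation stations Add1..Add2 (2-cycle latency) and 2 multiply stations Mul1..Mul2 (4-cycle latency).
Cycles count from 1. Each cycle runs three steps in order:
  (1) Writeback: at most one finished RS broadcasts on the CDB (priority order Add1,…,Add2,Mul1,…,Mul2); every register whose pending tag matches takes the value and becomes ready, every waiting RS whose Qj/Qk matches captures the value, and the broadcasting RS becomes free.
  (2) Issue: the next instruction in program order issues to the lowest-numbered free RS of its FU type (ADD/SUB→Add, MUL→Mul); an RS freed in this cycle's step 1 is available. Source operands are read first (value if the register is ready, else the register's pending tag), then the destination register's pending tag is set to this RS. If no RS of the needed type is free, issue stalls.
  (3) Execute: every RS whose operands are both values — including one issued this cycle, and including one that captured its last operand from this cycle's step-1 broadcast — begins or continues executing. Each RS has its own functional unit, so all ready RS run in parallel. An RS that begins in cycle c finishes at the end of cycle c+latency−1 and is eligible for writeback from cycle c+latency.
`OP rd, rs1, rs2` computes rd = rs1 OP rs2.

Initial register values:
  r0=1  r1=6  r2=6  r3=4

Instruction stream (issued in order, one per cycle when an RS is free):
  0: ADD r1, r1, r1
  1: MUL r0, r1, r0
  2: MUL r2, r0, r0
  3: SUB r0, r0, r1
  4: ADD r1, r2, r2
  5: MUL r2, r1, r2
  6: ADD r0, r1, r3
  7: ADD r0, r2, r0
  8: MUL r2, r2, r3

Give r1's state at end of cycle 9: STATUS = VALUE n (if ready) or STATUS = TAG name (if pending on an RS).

STATUS = TAG Add2

cycle 1: issue ADD r1<-Add1 // r0:1,r1:Add1,r2:6,r3:4
cycle 2: issue MUL r0<-Mul1 // r0:Mul1,r1:Add1,r2:6,r3:4
cycle 3: CDB Add1=12; issue MUL r2<-Mul2 // r0:Mul1,r1:12,r2:Mul2,r3:4
cycle 4: issue SUB r0<-Add1 // r0:Add1,r1:12,r2:Mul2,r3:4
cycle 5: issue ADD r1<-Add2 // r0:Add1,r1:Add2,r2:Mul2,r3:4
cycle 6: stall // r0:Add1,r1:Add2,r2:Mul2,r3:4
cycle 7: CDB Mul1=12; issue MUL r2<-Mul1 // r0:Add1,r1:Add2,r2:Mul1,r3:4
cycle 8: stall // r0:Add1,r1:Add2,r2:Mul1,r3:4
cycle 9: CDB Add1=0; issue ADD r0<-Add1 // r0:Add1,r1:Add2,r2:Mul1,r3:4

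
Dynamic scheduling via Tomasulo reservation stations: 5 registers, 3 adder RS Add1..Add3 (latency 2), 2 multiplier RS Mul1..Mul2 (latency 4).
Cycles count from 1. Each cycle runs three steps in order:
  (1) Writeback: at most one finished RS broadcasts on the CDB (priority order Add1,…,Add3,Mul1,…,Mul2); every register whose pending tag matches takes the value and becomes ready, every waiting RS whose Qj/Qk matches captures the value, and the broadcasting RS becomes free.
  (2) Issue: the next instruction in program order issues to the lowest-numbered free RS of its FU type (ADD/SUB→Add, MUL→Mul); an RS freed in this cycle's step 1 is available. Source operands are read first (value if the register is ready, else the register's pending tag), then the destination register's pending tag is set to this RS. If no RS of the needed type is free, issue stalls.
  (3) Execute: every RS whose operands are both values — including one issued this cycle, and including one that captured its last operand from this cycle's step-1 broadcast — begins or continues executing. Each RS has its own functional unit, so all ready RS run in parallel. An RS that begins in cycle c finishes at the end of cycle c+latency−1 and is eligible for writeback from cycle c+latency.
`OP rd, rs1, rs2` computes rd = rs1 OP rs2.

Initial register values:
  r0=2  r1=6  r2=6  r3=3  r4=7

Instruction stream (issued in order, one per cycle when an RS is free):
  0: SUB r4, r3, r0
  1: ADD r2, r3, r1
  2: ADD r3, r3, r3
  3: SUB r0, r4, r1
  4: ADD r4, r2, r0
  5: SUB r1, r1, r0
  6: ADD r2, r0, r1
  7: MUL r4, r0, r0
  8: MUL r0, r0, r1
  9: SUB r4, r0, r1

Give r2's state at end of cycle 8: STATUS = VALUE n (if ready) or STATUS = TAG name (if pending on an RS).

cycle 1: issue SUB r4<-Add1 // r0:2,r1:6,r2:6,r3:3,r4:Add1
cycle 2: issue ADD r2<-Add2 // r0:2,r1:6,r2:Add2,r3:3,r4:Add1
cycle 3: CDB Add1=1; issue ADD r3<-Add1 // r0:2,r1:6,r2:Add2,r3:Add1,r4:1
cycle 4: CDB Add2=9; issue SUB r0<-Add2 // r0:Add2,r1:6,r2:9,r3:Add1,r4:1
cycle 5: CDB Add1=6; issue ADD r4<-Add1 // r0:Add2,r1:6,r2:9,r3:6,r4:Add1
cycle 6: CDB Add2=-5; issue SUB r1<-Add2 // r0:-5,r1:Add2,r2:9,r3:6,r4:Add1
cycle 7: issue ADD r2<-Add3 // r0:-5,r1:Add2,r2:Add3,r3:6,r4:Add1
cycle 8: CDB Add1=4; issue MUL r4<-Mul1 // r0:-5,r1:Add2,r2:Add3,r3:6,r4:Mul1

STATUS = TAG Add3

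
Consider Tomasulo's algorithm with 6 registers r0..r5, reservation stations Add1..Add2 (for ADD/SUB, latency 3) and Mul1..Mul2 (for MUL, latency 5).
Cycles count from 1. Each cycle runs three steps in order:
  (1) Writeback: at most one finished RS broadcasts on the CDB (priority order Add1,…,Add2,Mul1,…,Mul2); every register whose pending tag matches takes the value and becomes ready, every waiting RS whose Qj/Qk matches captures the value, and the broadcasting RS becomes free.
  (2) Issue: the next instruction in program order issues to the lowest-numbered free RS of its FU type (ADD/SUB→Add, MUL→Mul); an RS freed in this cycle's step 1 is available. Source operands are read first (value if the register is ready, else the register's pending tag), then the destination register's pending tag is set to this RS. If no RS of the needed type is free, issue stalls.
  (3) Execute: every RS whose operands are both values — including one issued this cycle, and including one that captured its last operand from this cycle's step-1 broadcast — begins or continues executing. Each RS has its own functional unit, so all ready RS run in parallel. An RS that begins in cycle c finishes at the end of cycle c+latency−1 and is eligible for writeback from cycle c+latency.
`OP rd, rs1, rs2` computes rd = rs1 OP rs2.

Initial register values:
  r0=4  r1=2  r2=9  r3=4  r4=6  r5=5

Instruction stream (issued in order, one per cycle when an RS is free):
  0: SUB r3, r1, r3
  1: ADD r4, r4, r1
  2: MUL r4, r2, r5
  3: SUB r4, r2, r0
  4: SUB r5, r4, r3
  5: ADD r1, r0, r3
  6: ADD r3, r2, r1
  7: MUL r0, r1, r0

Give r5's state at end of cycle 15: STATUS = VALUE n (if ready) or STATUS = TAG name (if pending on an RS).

  c1: issue SUB r3<-Add1  regs: r0:4,r1:2,r2:9,r3:Add1,r4:6,r5:5
  c2: issue ADD r4<-Add2  regs: r0:4,r1:2,r2:9,r3:Add1,r4:Add2,r5:5
  c3: issue MUL r4<-Mul1  regs: r0:4,r1:2,r2:9,r3:Add1,r4:Mul1,r5:5
  c4: CDB Add1=-2; issue SUB r4<-Add1  regs: r0:4,r1:2,r2:9,r3:-2,r4:Add1,r5:5
  c5: CDB Add2=8; issue SUB r5<-Add2  regs: r0:4,r1:2,r2:9,r3:-2,r4:Add1,r5:Add2
  c6: stall  regs: r0:4,r1:2,r2:9,r3:-2,r4:Add1,r5:Add2
  c7: CDB Add1=5; issue ADD r1<-Add1  regs: r0:4,r1:Add1,r2:9,r3:-2,r4:5,r5:Add2
  c8: CDB Mul1=45; stall  regs: r0:4,r1:Add1,r2:9,r3:-2,r4:5,r5:Add2
  c9: stall  regs: r0:4,r1:Add1,r2:9,r3:-2,r4:5,r5:Add2
  c10: CDB Add1=2; issue ADD r3<-Add1  regs: r0:4,r1:2,r2:9,r3:Add1,r4:5,r5:Add2
  c11: CDB Add2=7; issue MUL r0<-Mul1  regs: r0:Mul1,r1:2,r2:9,r3:Add1,r4:5,r5:7
  c12: -  regs: r0:Mul1,r1:2,r2:9,r3:Add1,r4:5,r5:7
  c13: CDB Add1=11  regs: r0:Mul1,r1:2,r2:9,r3:11,r4:5,r5:7
  c14: -  regs: r0:Mul1,r1:2,r2:9,r3:11,r4:5,r5:7
  c15: -  regs: r0:Mul1,r1:2,r2:9,r3:11,r4:5,r5:7

STATUS = VALUE 7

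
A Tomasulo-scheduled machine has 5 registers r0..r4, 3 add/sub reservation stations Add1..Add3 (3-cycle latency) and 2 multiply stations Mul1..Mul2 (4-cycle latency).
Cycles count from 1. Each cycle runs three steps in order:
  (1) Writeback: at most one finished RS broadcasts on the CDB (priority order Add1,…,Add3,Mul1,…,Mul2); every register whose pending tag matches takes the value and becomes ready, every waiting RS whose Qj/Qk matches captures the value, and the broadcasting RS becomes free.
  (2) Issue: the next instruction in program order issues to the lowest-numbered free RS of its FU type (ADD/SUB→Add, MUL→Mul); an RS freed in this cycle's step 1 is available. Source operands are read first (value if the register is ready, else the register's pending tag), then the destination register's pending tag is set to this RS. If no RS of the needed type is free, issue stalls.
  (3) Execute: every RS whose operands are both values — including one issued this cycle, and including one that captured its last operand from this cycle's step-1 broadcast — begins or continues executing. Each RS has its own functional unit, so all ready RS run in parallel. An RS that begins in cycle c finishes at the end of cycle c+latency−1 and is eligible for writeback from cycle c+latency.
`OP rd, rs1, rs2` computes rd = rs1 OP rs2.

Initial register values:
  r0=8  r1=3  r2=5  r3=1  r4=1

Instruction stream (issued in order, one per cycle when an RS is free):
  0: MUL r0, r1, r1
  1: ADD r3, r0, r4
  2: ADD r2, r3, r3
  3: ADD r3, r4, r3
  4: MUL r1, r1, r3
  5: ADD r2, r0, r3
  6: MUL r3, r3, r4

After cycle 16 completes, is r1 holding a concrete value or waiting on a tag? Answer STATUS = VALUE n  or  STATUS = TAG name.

  c1: issue MUL r0<-Mul1  regs: r0:Mul1,r1:3,r2:5,r3:1,r4:1
  c2: issue ADD r3<-Add1  regs: r0:Mul1,r1:3,r2:5,r3:Add1,r4:1
  c3: issue ADD r2<-Add2  regs: r0:Mul1,r1:3,r2:Add2,r3:Add1,r4:1
  c4: issue ADD r3<-Add3  regs: r0:Mul1,r1:3,r2:Add2,r3:Add3,r4:1
  c5: CDB Mul1=9; issue MUL r1<-Mul1  regs: r0:9,r1:Mul1,r2:Add2,r3:Add3,r4:1
  c6: stall  regs: r0:9,r1:Mul1,r2:Add2,r3:Add3,r4:1
  c7: stall  regs: r0:9,r1:Mul1,r2:Add2,r3:Add3,r4:1
  c8: CDB Add1=10; issue ADD r2<-Add1  regs: r0:9,r1:Mul1,r2:Add1,r3:Add3,r4:1
  c9: issue MUL r3<-Mul2  regs: r0:9,r1:Mul1,r2:Add1,r3:Mul2,r4:1
  c10: -  regs: r0:9,r1:Mul1,r2:Add1,r3:Mul2,r4:1
  c11: CDB Add2=20  regs: r0:9,r1:Mul1,r2:Add1,r3:Mul2,r4:1
  c12: CDB Add3=11  regs: r0:9,r1:Mul1,r2:Add1,r3:Mul2,r4:1
  c13: -  regs: r0:9,r1:Mul1,r2:Add1,r3:Mul2,r4:1
  c14: -  regs: r0:9,r1:Mul1,r2:Add1,r3:Mul2,r4:1
  c15: CDB Add1=20  regs: r0:9,r1:Mul1,r2:20,r3:Mul2,r4:1
  c16: CDB Mul1=33  regs: r0:9,r1:33,r2:20,r3:Mul2,r4:1

STATUS = VALUE 33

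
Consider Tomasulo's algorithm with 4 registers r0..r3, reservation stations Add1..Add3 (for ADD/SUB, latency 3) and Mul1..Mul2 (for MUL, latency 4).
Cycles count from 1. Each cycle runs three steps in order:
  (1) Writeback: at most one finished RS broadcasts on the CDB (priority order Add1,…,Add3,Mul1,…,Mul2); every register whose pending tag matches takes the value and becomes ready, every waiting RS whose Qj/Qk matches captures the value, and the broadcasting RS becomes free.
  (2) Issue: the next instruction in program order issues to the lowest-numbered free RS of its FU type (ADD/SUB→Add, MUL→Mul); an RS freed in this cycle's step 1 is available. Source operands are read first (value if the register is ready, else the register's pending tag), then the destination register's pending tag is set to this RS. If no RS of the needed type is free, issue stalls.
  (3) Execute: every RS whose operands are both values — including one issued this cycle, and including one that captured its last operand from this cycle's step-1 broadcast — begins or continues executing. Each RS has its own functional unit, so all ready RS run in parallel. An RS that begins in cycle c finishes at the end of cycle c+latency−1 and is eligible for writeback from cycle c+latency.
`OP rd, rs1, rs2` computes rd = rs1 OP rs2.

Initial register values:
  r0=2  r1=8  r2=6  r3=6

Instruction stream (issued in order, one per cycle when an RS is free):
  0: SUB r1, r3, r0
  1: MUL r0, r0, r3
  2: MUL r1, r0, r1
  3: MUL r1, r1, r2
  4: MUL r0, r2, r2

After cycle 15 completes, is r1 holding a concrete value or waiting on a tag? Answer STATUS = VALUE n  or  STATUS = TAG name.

STATUS = VALUE 288

cycle 1: issue SUB r1<-Add1 // r0:2,r1:Add1,r2:6,r3:6
cycle 2: issue MUL r0<-Mul1 // r0:Mul1,r1:Add1,r2:6,r3:6
cycle 3: issue MUL r1<-Mul2 // r0:Mul1,r1:Mul2,r2:6,r3:6
cycle 4: CDB Add1=4; stall // r0:Mul1,r1:Mul2,r2:6,r3:6
cycle 5: stall // r0:Mul1,r1:Mul2,r2:6,r3:6
cycle 6: CDB Mul1=12; issue MUL r1<-Mul1 // r0:12,r1:Mul1,r2:6,r3:6
cycle 7: stall // r0:12,r1:Mul1,r2:6,r3:6
cycle 8: stall // r0:12,r1:Mul1,r2:6,r3:6
cycle 9: stall // r0:12,r1:Mul1,r2:6,r3:6
cycle 10: CDB Mul2=48; issue MUL r0<-Mul2 // r0:Mul2,r1:Mul1,r2:6,r3:6
cycle 11: - // r0:Mul2,r1:Mul1,r2:6,r3:6
cycle 12: - // r0:Mul2,r1:Mul1,r2:6,r3:6
cycle 13: - // r0:Mul2,r1:Mul1,r2:6,r3:6
cycle 14: CDB Mul1=288 // r0:Mul2,r1:288,r2:6,r3:6
cycle 15: CDB Mul2=36 // r0:36,r1:288,r2:6,r3:6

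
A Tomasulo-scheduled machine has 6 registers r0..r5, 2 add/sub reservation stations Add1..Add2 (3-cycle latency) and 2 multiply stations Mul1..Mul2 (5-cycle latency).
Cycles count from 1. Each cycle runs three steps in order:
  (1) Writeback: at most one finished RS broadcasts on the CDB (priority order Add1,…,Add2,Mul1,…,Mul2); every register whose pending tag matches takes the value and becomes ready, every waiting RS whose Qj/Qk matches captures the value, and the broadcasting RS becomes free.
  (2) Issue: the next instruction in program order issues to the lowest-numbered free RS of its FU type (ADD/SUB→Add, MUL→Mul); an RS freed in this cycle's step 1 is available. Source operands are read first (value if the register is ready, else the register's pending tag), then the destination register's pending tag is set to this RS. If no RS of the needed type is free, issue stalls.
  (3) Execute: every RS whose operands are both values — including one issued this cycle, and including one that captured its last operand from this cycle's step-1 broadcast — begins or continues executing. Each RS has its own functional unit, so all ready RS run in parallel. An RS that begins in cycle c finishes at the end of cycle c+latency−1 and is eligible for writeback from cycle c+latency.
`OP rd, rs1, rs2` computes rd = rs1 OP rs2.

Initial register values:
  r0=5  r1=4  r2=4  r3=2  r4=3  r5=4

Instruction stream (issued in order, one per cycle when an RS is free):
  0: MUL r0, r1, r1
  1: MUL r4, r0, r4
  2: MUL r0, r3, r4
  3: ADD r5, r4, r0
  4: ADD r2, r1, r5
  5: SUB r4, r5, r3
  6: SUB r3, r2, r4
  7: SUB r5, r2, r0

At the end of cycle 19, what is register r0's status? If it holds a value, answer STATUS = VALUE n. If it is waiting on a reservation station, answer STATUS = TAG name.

c1: issue MUL r0<-Mul1 | r0:Mul1,r1:4,r2:4,r3:2,r4:3,r5:4
c2: issue MUL r4<-Mul2 | r0:Mul1,r1:4,r2:4,r3:2,r4:Mul2,r5:4
c3: stall | r0:Mul1,r1:4,r2:4,r3:2,r4:Mul2,r5:4
c4: stall | r0:Mul1,r1:4,r2:4,r3:2,r4:Mul2,r5:4
c5: stall | r0:Mul1,r1:4,r2:4,r3:2,r4:Mul2,r5:4
c6: CDB Mul1=16; issue MUL r0<-Mul1 | r0:Mul1,r1:4,r2:4,r3:2,r4:Mul2,r5:4
c7: issue ADD r5<-Add1 | r0:Mul1,r1:4,r2:4,r3:2,r4:Mul2,r5:Add1
c8: issue ADD r2<-Add2 | r0:Mul1,r1:4,r2:Add2,r3:2,r4:Mul2,r5:Add1
c9: stall | r0:Mul1,r1:4,r2:Add2,r3:2,r4:Mul2,r5:Add1
c10: stall | r0:Mul1,r1:4,r2:Add2,r3:2,r4:Mul2,r5:Add1
c11: CDB Mul2=48; stall | r0:Mul1,r1:4,r2:Add2,r3:2,r4:48,r5:Add1
c12: stall | r0:Mul1,r1:4,r2:Add2,r3:2,r4:48,r5:Add1
c13: stall | r0:Mul1,r1:4,r2:Add2,r3:2,r4:48,r5:Add1
c14: stall | r0:Mul1,r1:4,r2:Add2,r3:2,r4:48,r5:Add1
c15: stall | r0:Mul1,r1:4,r2:Add2,r3:2,r4:48,r5:Add1
c16: CDB Mul1=96; stall | r0:96,r1:4,r2:Add2,r3:2,r4:48,r5:Add1
c17: stall | r0:96,r1:4,r2:Add2,r3:2,r4:48,r5:Add1
c18: stall | r0:96,r1:4,r2:Add2,r3:2,r4:48,r5:Add1
c19: CDB Add1=144; issue SUB r4<-Add1 | r0:96,r1:4,r2:Add2,r3:2,r4:Add1,r5:144

STATUS = VALUE 96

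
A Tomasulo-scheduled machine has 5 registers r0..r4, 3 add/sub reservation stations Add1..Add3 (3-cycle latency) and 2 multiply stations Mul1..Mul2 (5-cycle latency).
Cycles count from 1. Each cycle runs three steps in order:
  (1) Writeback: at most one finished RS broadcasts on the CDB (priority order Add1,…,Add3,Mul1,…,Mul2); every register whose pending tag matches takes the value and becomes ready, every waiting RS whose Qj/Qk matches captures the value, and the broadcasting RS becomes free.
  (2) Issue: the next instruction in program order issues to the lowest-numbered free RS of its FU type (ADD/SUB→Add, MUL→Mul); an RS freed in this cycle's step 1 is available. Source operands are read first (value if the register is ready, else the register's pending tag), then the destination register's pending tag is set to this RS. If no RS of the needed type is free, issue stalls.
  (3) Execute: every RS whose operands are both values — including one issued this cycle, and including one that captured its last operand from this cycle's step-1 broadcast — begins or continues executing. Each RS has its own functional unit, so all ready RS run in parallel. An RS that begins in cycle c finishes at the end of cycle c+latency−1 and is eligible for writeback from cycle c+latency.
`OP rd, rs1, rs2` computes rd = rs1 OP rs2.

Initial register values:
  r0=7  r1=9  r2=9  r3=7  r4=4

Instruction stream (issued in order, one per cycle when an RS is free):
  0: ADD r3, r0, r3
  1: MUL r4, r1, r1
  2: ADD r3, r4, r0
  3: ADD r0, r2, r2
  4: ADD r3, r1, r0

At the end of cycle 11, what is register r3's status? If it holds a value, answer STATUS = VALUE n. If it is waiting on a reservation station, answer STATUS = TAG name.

cycle 1: issue ADD r3<-Add1 // r0:7,r1:9,r2:9,r3:Add1,r4:4
cycle 2: issue MUL r4<-Mul1 // r0:7,r1:9,r2:9,r3:Add1,r4:Mul1
cycle 3: issue ADD r3<-Add2 // r0:7,r1:9,r2:9,r3:Add2,r4:Mul1
cycle 4: CDB Add1=14; issue ADD r0<-Add1 // r0:Add1,r1:9,r2:9,r3:Add2,r4:Mul1
cycle 5: issue ADD r3<-Add3 // r0:Add1,r1:9,r2:9,r3:Add3,r4:Mul1
cycle 6: - // r0:Add1,r1:9,r2:9,r3:Add3,r4:Mul1
cycle 7: CDB Add1=18 // r0:18,r1:9,r2:9,r3:Add3,r4:Mul1
cycle 8: CDB Mul1=81 // r0:18,r1:9,r2:9,r3:Add3,r4:81
cycle 9: - // r0:18,r1:9,r2:9,r3:Add3,r4:81
cycle 10: CDB Add3=27 // r0:18,r1:9,r2:9,r3:27,r4:81
cycle 11: CDB Add2=88 // r0:18,r1:9,r2:9,r3:27,r4:81

STATUS = VALUE 27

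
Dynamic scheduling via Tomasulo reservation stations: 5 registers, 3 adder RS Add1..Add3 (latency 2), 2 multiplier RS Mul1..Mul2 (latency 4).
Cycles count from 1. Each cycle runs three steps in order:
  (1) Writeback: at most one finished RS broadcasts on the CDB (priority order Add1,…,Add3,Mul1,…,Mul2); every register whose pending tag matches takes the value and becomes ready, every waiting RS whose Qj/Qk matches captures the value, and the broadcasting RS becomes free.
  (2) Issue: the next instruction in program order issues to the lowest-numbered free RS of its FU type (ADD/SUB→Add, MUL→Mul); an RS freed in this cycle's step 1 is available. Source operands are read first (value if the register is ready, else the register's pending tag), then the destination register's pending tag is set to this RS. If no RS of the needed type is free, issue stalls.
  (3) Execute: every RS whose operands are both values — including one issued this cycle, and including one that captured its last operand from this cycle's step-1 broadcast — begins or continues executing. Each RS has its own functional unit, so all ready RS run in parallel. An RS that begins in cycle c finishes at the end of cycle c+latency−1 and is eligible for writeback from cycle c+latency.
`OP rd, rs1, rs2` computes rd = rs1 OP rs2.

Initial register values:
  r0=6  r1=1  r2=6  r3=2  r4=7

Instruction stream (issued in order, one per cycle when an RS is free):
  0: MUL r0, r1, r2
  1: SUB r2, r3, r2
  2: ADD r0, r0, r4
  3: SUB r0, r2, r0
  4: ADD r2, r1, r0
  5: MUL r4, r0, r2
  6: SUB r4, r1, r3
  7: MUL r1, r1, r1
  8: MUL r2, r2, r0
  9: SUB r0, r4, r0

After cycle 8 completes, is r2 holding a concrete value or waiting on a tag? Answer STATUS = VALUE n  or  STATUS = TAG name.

STATUS = TAG Add3

c1: issue MUL r0<-Mul1 | r0:Mul1,r1:1,r2:6,r3:2,r4:7
c2: issue SUB r2<-Add1 | r0:Mul1,r1:1,r2:Add1,r3:2,r4:7
c3: issue ADD r0<-Add2 | r0:Add2,r1:1,r2:Add1,r3:2,r4:7
c4: CDB Add1=-4; issue SUB r0<-Add1 | r0:Add1,r1:1,r2:-4,r3:2,r4:7
c5: CDB Mul1=6; issue ADD r2<-Add3 | r0:Add1,r1:1,r2:Add3,r3:2,r4:7
c6: issue MUL r4<-Mul1 | r0:Add1,r1:1,r2:Add3,r3:2,r4:Mul1
c7: CDB Add2=13; issue SUB r4<-Add2 | r0:Add1,r1:1,r2:Add3,r3:2,r4:Add2
c8: issue MUL r1<-Mul2 | r0:Add1,r1:Mul2,r2:Add3,r3:2,r4:Add2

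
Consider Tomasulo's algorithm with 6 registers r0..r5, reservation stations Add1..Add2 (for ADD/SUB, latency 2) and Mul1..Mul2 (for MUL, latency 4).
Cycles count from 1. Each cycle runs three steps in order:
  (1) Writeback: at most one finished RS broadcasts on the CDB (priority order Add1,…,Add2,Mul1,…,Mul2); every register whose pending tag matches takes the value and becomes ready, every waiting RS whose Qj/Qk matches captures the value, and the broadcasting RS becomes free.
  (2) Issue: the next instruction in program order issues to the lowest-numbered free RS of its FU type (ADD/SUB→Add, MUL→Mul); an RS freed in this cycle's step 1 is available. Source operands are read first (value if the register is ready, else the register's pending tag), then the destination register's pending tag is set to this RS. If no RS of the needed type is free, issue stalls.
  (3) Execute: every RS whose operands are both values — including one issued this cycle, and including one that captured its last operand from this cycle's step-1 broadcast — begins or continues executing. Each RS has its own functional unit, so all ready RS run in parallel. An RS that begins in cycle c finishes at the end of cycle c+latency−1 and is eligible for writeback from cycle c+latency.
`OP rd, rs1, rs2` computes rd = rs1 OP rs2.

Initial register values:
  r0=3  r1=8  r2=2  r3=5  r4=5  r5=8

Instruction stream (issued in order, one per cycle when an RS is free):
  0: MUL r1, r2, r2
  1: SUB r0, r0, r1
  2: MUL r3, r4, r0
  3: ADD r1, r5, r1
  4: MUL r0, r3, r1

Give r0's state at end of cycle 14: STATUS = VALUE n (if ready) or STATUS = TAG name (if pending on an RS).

c1: issue MUL r1<-Mul1 | r0:3,r1:Mul1,r2:2,r3:5,r4:5,r5:8
c2: issue SUB r0<-Add1 | r0:Add1,r1:Mul1,r2:2,r3:5,r4:5,r5:8
c3: issue MUL r3<-Mul2 | r0:Add1,r1:Mul1,r2:2,r3:Mul2,r4:5,r5:8
c4: issue ADD r1<-Add2 | r0:Add1,r1:Add2,r2:2,r3:Mul2,r4:5,r5:8
c5: CDB Mul1=4; issue MUL r0<-Mul1 | r0:Mul1,r1:Add2,r2:2,r3:Mul2,r4:5,r5:8
c6: - | r0:Mul1,r1:Add2,r2:2,r3:Mul2,r4:5,r5:8
c7: CDB Add1=-1 | r0:Mul1,r1:Add2,r2:2,r3:Mul2,r4:5,r5:8
c8: CDB Add2=12 | r0:Mul1,r1:12,r2:2,r3:Mul2,r4:5,r5:8
c9: - | r0:Mul1,r1:12,r2:2,r3:Mul2,r4:5,r5:8
c10: - | r0:Mul1,r1:12,r2:2,r3:Mul2,r4:5,r5:8
c11: CDB Mul2=-5 | r0:Mul1,r1:12,r2:2,r3:-5,r4:5,r5:8
c12: - | r0:Mul1,r1:12,r2:2,r3:-5,r4:5,r5:8
c13: - | r0:Mul1,r1:12,r2:2,r3:-5,r4:5,r5:8
c14: - | r0:Mul1,r1:12,r2:2,r3:-5,r4:5,r5:8

STATUS = TAG Mul1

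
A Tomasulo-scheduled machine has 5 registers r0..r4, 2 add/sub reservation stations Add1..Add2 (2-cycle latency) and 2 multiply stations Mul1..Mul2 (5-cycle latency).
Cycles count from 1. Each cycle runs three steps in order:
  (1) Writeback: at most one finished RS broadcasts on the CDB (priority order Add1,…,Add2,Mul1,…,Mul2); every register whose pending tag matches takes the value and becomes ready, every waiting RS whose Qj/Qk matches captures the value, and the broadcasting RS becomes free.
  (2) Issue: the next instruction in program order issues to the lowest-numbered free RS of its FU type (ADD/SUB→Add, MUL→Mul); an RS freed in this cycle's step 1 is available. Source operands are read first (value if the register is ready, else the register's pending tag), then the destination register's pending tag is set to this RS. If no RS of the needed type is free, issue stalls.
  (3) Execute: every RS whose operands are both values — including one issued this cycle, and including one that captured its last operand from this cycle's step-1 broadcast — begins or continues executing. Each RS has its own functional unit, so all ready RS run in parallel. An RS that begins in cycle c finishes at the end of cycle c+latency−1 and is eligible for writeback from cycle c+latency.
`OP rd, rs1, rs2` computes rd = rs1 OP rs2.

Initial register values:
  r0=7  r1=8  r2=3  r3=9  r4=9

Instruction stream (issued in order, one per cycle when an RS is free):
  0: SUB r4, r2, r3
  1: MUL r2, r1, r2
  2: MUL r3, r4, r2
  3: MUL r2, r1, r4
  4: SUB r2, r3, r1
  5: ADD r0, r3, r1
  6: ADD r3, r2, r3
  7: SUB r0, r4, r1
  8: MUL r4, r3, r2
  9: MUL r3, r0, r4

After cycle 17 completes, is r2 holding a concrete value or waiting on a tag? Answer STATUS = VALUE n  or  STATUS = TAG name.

STATUS = VALUE -152

cycle 1: issue SUB r4<-Add1 // r0:7,r1:8,r2:3,r3:9,r4:Add1
cycle 2: issue MUL r2<-Mul1 // r0:7,r1:8,r2:Mul1,r3:9,r4:Add1
cycle 3: CDB Add1=-6; issue MUL r3<-Mul2 // r0:7,r1:8,r2:Mul1,r3:Mul2,r4:-6
cycle 4: stall // r0:7,r1:8,r2:Mul1,r3:Mul2,r4:-6
cycle 5: stall // r0:7,r1:8,r2:Mul1,r3:Mul2,r4:-6
cycle 6: stall // r0:7,r1:8,r2:Mul1,r3:Mul2,r4:-6
cycle 7: CDB Mul1=24; issue MUL r2<-Mul1 // r0:7,r1:8,r2:Mul1,r3:Mul2,r4:-6
cycle 8: issue SUB r2<-Add1 // r0:7,r1:8,r2:Add1,r3:Mul2,r4:-6
cycle 9: issue ADD r0<-Add2 // r0:Add2,r1:8,r2:Add1,r3:Mul2,r4:-6
cycle 10: stall // r0:Add2,r1:8,r2:Add1,r3:Mul2,r4:-6
cycle 11: stall // r0:Add2,r1:8,r2:Add1,r3:Mul2,r4:-6
cycle 12: CDB Mul1=-48; stall // r0:Add2,r1:8,r2:Add1,r3:Mul2,r4:-6
cycle 13: CDB Mul2=-144; stall // r0:Add2,r1:8,r2:Add1,r3:-144,r4:-6
cycle 14: stall // r0:Add2,r1:8,r2:Add1,r3:-144,r4:-6
cycle 15: CDB Add1=-152; issue ADD r3<-Add1 // r0:Add2,r1:8,r2:-152,r3:Add1,r4:-6
cycle 16: CDB Add2=-136; issue SUB r0<-Add2 // r0:Add2,r1:8,r2:-152,r3:Add1,r4:-6
cycle 17: CDB Add1=-296; issue MUL r4<-Mul1 // r0:Add2,r1:8,r2:-152,r3:-296,r4:Mul1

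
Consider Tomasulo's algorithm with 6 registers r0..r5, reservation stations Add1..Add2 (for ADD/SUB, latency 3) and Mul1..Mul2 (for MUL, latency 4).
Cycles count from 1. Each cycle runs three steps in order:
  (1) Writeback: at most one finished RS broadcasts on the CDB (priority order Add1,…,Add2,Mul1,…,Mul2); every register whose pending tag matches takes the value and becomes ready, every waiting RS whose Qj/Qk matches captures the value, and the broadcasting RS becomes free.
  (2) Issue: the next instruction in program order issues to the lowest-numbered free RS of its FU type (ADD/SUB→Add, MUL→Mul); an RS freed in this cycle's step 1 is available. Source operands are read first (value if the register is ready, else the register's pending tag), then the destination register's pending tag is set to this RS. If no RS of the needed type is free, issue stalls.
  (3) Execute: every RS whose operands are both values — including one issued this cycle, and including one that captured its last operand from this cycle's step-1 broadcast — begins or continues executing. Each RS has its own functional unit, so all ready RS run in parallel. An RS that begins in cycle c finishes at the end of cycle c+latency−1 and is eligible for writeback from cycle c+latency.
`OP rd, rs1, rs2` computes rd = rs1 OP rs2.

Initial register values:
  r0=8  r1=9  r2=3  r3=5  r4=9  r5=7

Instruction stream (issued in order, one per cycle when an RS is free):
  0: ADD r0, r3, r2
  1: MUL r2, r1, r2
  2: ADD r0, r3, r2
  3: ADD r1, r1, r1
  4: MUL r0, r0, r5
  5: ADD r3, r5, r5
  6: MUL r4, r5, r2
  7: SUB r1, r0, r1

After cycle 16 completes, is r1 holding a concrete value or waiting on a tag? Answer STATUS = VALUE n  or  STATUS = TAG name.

STATUS = VALUE 206

  c1: issue ADD r0<-Add1  regs: r0:Add1,r1:9,r2:3,r3:5,r4:9,r5:7
  c2: issue MUL r2<-Mul1  regs: r0:Add1,r1:9,r2:Mul1,r3:5,r4:9,r5:7
  c3: issue ADD r0<-Add2  regs: r0:Add2,r1:9,r2:Mul1,r3:5,r4:9,r5:7
  c4: CDB Add1=8; issue ADD r1<-Add1  regs: r0:Add2,r1:Add1,r2:Mul1,r3:5,r4:9,r5:7
  c5: issue MUL r0<-Mul2  regs: r0:Mul2,r1:Add1,r2:Mul1,r3:5,r4:9,r5:7
  c6: CDB Mul1=27; stall  regs: r0:Mul2,r1:Add1,r2:27,r3:5,r4:9,r5:7
  c7: CDB Add1=18; issue ADD r3<-Add1  regs: r0:Mul2,r1:18,r2:27,r3:Add1,r4:9,r5:7
  c8: issue MUL r4<-Mul1  regs: r0:Mul2,r1:18,r2:27,r3:Add1,r4:Mul1,r5:7
  c9: CDB Add2=32; issue SUB r1<-Add2  regs: r0:Mul2,r1:Add2,r2:27,r3:Add1,r4:Mul1,r5:7
  c10: CDB Add1=14  regs: r0:Mul2,r1:Add2,r2:27,r3:14,r4:Mul1,r5:7
  c11: -  regs: r0:Mul2,r1:Add2,r2:27,r3:14,r4:Mul1,r5:7
  c12: CDB Mul1=189  regs: r0:Mul2,r1:Add2,r2:27,r3:14,r4:189,r5:7
  c13: CDB Mul2=224  regs: r0:224,r1:Add2,r2:27,r3:14,r4:189,r5:7
  c14: -  regs: r0:224,r1:Add2,r2:27,r3:14,r4:189,r5:7
  c15: -  regs: r0:224,r1:Add2,r2:27,r3:14,r4:189,r5:7
  c16: CDB Add2=206  regs: r0:224,r1:206,r2:27,r3:14,r4:189,r5:7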